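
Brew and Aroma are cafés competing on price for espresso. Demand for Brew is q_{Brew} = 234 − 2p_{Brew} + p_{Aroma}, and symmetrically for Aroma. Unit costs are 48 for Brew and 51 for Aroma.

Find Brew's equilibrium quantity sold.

124.8

Brew's profit: π = (p_{Brew} − 48)(234 − 2p_{Brew} + p_{Aroma}).
∂π/∂p_{Brew} = 330 − 4p_{Brew} + p_{Aroma} = 0 ⇒ p_{Brew} = 82.5 + 0.25p_{Aroma}.
Similarly p_{Aroma} = 84 + 0.25p_{Brew}.
Solving the two reaction functions simultaneously: (1 − (0.25)(0.25))p_{Brew} = 82.5 + 0.25·84, so 0.9375p_{Brew} = 103.5 and p_{Brew} = 110.4.
Then p_{Aroma} = 84 + 0.25·110.4 = 111.6.
q_{Brew} = 234 − 2·110.4 + 111.6 = 124.8.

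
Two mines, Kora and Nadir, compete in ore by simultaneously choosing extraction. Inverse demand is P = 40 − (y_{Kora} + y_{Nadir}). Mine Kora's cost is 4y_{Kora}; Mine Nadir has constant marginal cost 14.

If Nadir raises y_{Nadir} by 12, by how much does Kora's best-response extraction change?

Mine Kora's profit: π = y_{Kora}(40 − (y_{Kora} + y_{Nadir})) − 4y_{Kora}.
∂π/∂y_{Kora} = 36 − 2y_{Kora} − y_{Nadir} = 0, so y_{Kora} = 18 − 0.5y_{Nadir}.
The reaction-function slope is −0.5, so a 12-unit rise in y_{Nadir} moves y_{Kora} by −0.5 × 12 = −6. Kora's best response falls — the actions are strategic substitutes.

-6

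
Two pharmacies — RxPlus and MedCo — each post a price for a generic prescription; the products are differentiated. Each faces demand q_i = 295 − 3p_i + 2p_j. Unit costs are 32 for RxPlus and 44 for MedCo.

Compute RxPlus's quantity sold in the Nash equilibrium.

204

RxPlus's profit: π = (p_{RxPlus} − 32)(295 − 3p_{RxPlus} + 2p_{MedCo}).
∂π/∂p_{RxPlus} = 391 − 6p_{RxPlus} + 2p_{MedCo} = 0 ⇒ p_{RxPlus} = 391/6 + (1/3)p_{MedCo}.
Similarly p_{MedCo} = 427/6 + (1/3)p_{RxPlus}.
Substituting the second reaction function into the first: p_{RxPlus} = 391/6 + (1/3)(427/6 + (1/3)p_{RxPlus}), which gives (8/9)p_{RxPlus} = 800/9 ⇒ p_{RxPlus} = 100.
Then p_{MedCo} = 427/6 + (1/3)·100 = 104.5.
q_{RxPlus} = 295 − 3·100 + 2·104.5 = 204.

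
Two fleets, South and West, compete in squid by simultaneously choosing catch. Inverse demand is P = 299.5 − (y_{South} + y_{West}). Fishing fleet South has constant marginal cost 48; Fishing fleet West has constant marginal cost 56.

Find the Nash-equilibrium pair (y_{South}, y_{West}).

86.5, 78.5

Fishing fleet South's profit: π = y_{South}(299.5 − (y_{South} + y_{West})) − 48y_{South}.
∂π/∂y_{South} = 251.5 − 2y_{South} − y_{West} = 0, so y_{South} = 125.75 − 0.5y_{West}.
By the same steps for West: y_{West} = 121.75 − 0.5y_{South}.
Plugging y_{West} into South's best response: y_{South} = 125.75 − 0.5(121.75 − 0.5y_{South}) ⇒ 0.75y_{South} = 64.875, so y_{South} = 86.5.
Then y_{West} = 121.75 − 0.5·86.5 = 78.5.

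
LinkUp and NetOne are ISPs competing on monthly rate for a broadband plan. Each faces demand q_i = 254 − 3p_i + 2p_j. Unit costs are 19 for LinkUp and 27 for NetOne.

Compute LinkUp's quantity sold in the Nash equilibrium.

LinkUp's profit: π = (p_{LinkUp} − 19)(254 − 3p_{LinkUp} + 2p_{NetOne}).
∂π/∂p_{LinkUp} = 311 − 6p_{LinkUp} + 2p_{NetOne} = 0 ⇒ p_{LinkUp} = 311/6 + (1/3)p_{NetOne}.
Similarly p_{NetOne} = 335/6 + (1/3)p_{LinkUp}.
Solving the two reaction functions simultaneously: (1 − (1/3)(1/3))p_{LinkUp} = 311/6 + (1/3)·(335/6), so (8/9)p_{LinkUp} = 634/9 and p_{LinkUp} = 79.25.
Then p_{NetOne} = 335/6 + (1/3)·79.25 = 82.25.
q_{LinkUp} = 254 − 3·79.25 + 2·82.25 = 180.75.

180.75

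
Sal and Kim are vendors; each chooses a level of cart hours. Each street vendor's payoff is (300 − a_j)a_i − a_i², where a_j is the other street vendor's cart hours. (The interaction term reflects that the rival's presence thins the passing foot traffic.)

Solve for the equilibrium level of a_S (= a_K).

100

Sal's payoff is (300 − a_K)a_S − a_S².
∂π/∂a_S = 300 − a_K − 2a_S = 0, so a_S = 150 − 0.5a_K.
By symmetry a_K = a_S; substituting into the reaction function, 1.5a_S = 150 and a_S = 100.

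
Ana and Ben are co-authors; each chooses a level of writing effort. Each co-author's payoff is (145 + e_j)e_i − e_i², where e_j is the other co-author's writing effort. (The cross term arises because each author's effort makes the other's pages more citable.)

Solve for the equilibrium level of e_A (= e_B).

145

Ana's payoff is (145 + e_B)e_A − e_A².
∂π/∂e_A = 145 + e_B − 2e_A = 0, so e_A = 72.5 + 0.5e_B.
By symmetry e_B = e_A; substituting into the reaction function, 0.5e_A = 72.5 and e_A = 145.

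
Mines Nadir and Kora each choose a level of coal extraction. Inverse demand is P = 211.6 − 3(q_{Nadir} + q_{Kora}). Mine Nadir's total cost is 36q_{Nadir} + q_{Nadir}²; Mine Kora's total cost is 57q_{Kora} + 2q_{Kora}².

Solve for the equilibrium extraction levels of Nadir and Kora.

18.2, 10

Mine Nadir's profit: π = q_{Nadir}(211.6 − 3(q_{Nadir} + q_{Kora})) − 36q_{Nadir} − q_{Nadir}².
∂π/∂q_{Nadir} = 175.6 − 8q_{Nadir} − 3q_{Kora} = 0, so q_{Nadir} = 21.95 − 0.375q_{Kora}.
For Kora: ∂π/∂q_{Kora} = 154.6 − 10q_{Kora} − 3q_{Nadir} = 0 ⇒ q_{Kora} = 15.46 − 0.3q_{Nadir}.
Plugging q_{Kora} into Nadir's best response: q_{Nadir} = 21.95 − 0.375(15.46 − 0.3q_{Nadir}) ⇒ 0.8875q_{Nadir} = 16.1525, so q_{Nadir} = 18.2.
Then q_{Kora} = 15.46 − 0.3·18.2 = 10.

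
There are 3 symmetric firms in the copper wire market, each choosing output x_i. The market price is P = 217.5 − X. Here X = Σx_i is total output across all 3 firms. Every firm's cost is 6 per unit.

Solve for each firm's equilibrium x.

A representative firm's profit is π_i = x_i(217.5 − X) − 6x_i, with X = x_i + Σ_{j≠i} x_j.
First-order condition: 211.5 − 2x_i − Σ_{j≠i} x_j = 0.
Imposing symmetry (x_j = x for all j) turns Σ_{j≠i} x_j into 2x, so 211.5 = 4x and x = 52.875.

52.875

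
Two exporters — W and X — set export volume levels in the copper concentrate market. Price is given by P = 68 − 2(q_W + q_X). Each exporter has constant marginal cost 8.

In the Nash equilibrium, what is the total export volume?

20

Exporter W's profit: π = q_W(68 − 2(q_W + q_X)) − 8q_W.
∂π/∂q_W = 60 − 4q_W − 2q_X = 0, so q_W = 15 − 0.5q_X.
The game is symmetric, so in equilibrium q_X = q_W: the reaction function gives 1.5q_W = 15, hence q_W = 10.
Total export volume: 10 + 10 = 20.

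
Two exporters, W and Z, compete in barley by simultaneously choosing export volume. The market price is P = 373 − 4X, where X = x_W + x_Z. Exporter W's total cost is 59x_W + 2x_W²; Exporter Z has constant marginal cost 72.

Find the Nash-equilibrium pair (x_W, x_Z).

Exporter W's profit: π = x_W(373 − 4(x_W + x_Z)) − 59x_W − 2x_W².
∂π/∂x_W = 314 − 12x_W − 4x_Z = 0, so x_W = 157/6 − (1/3)x_Z.
For Z: ∂π/∂x_Z = 301 − 8x_Z − 4x_W = 0 ⇒ x_Z = 37.625 − 0.5x_W.
Solving the two reaction functions simultaneously: (1 − (−1/3)(−0.5))x_W = 157/6 − (1/3)·37.625, so (5/6)x_W = 13.625 and x_W = 16.35.
Then x_Z = 37.625 − 0.5·16.35 = 29.45.

16.35, 29.45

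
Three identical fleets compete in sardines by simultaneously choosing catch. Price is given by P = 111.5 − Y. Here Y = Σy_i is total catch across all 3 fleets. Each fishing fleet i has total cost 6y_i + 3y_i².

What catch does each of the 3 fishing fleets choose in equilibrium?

A representative fishing fleet's profit is π_i = y_i(111.5 − Y) − 6y_i − 3y_i², with Y = y_i + Σ_{j≠i} y_j.
First-order condition: 105.5 − 8y_i − Σ_{j≠i} y_j = 0.
With identical fishing fleets, set every y_j = y: then 105.5 − 8y − 2y = 0, i.e. y = 105.5/10 = 10.55.

10.55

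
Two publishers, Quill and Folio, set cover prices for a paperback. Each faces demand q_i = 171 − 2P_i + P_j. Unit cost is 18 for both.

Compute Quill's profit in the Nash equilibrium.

Quill's profit: π = (P_{Quill} − 18)(171 − 2P_{Quill} + P_{Folio}).
∂π/∂P_{Quill} = 207 − 4P_{Quill} + P_{Folio} = 0 ⇒ P_{Quill} = 51.75 + 0.25P_{Folio}.
Setting P_{Quill} = P_{Folio} in the reaction function: P_{Quill} = 51.75 + 0.25P_{Quill}, so P_{Quill} = 51.75 / 0.75 = 69.
q_{Quill} = 171 − 2·69 + 69 = 102.
Profit = (69 − 18)·102 = 5202.

5202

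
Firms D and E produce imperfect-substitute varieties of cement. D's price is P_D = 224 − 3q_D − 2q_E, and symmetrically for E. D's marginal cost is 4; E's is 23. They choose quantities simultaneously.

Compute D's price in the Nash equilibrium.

90.0625

Firm D's profit: π = q_D(224 − 3q_D − 2q_E) − 4q_D.
∂π/∂q_D = 220 − 6q_D − 2q_E = 0 ⇒ q_D = 110/3 − (1/3)q_E.
Similarly q_E = 33.5 − (1/3)q_D.
Solving the two reaction functions simultaneously: (1 − (−1/3)(−1/3))q_D = 110/3 − (1/3)·33.5, so (8/9)q_D = 25.5 and q_D = 28.6875.
Then q_E = 33.5 − (1/3)·28.6875 = 23.9375.
P_D = 224 − 3·28.6875 − 2·23.9375 = 90.0625.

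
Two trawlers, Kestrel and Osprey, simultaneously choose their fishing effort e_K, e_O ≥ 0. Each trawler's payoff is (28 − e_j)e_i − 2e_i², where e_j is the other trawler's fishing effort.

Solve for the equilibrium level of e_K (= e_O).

Kestrel's payoff is (28 − e_O)e_K − 2e_K².
∂π/∂e_K = 28 − e_O − 4e_K = 0, so e_K = 7 − 0.25e_O.
By symmetry e_O = e_K; substituting into the reaction function, 1.25e_K = 7 and e_K = 5.6.

5.6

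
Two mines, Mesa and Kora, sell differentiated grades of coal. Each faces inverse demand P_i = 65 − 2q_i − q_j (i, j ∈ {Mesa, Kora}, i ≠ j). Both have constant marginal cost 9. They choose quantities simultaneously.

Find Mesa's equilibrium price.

Mine Mesa's profit: π = q_{Mesa}(65 − 2q_{Mesa} − q_{Kora}) − 9q_{Mesa}.
∂π/∂q_{Mesa} = 56 − 4q_{Mesa} − q_{Kora} = 0 ⇒ q_{Mesa} = 14 − 0.25q_{Kora}.
The game is symmetric, so in equilibrium q_{Kora} = q_{Mesa}: the reaction function gives 1.25q_{Mesa} = 14, hence q_{Mesa} = 11.2.
P_{Mesa} = 65 − 2·11.2 − 11.2 = 31.4.

31.4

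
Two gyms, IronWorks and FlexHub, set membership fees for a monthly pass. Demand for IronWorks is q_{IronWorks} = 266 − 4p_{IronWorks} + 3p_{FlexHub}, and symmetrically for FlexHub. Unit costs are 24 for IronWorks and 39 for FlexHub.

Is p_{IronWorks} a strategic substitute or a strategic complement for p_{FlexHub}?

IronWorks's profit: π = (p_{IronWorks} − 24)(266 − 4p_{IronWorks} + 3p_{FlexHub}).
∂π/∂p_{IronWorks} = 362 − 8p_{IronWorks} + 3p_{FlexHub} = 0 ⇒ p_{IronWorks} = 45.25 + 0.375p_{FlexHub}.
The best-response slope dp_{IronWorks}/dp_{FlexHub} = 0.375 > 0: the reaction function is upward-sloping, so the choices are strategic complements.

strategic complements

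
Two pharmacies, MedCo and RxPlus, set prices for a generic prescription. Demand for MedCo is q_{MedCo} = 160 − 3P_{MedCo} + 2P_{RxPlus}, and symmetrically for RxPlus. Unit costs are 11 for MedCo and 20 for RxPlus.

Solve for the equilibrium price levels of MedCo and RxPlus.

MedCo's profit: π = (P_{MedCo} − 11)(160 − 3P_{MedCo} + 2P_{RxPlus}).
∂π/∂P_{MedCo} = 193 − 6P_{MedCo} + 2P_{RxPlus} = 0 ⇒ P_{MedCo} = 193/6 + (1/3)P_{RxPlus}.
Similarly P_{RxPlus} = 110/3 + (1/3)P_{MedCo}.
Solving the two reaction functions simultaneously: (1 − (1/3)(1/3))P_{MedCo} = 193/6 + (1/3)·(110/3), so (8/9)P_{MedCo} = 799/18 and P_{MedCo} = 49.9375.
Then P_{RxPlus} = 110/3 + (1/3)·49.9375 = 53.3125.

49.9375, 53.3125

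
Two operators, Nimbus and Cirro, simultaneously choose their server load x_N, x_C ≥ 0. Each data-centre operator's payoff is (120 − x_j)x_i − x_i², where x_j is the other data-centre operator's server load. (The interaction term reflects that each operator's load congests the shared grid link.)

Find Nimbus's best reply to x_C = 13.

53.5

Nimbus's payoff is (120 − x_C)x_N − x_N².
∂π/∂x_N = 120 − x_C − 2x_N = 0, so x_N = 60 − 0.5x_C.
At x_C = 13: x_N = 60 − 0.5·13 = 53.5.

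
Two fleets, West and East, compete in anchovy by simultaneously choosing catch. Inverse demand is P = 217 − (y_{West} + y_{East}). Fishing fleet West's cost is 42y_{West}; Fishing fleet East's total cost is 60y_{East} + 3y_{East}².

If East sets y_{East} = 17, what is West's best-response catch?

79

Fishing fleet West's profit: π = y_{West}(217 − (y_{West} + y_{East})) − 42y_{West}.
∂π/∂y_{West} = 175 − 2y_{West} − y_{East} = 0, so y_{West} = 87.5 − 0.5y_{East}.
At y_{East} = 17: y_{West} = 87.5 − 0.5·17 = 79.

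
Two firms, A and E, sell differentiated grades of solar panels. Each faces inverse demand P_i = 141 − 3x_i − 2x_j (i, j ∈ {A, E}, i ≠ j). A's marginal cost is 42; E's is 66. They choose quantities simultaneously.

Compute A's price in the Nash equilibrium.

Firm A's profit: π = x_A(141 − 3x_A − 2x_E) − 42x_A.
∂π/∂x_A = 99 − 6x_A − 2x_E = 0 ⇒ x_A = 16.5 − (1/3)x_E.
Similarly x_E = 12.5 − (1/3)x_A.
Solving the two reaction functions simultaneously: (1 − (−1/3)(−1/3))x_A = 16.5 − (1/3)·12.5, so (8/9)x_A = 37/3 and x_A = 13.875.
Then x_E = 12.5 − (1/3)·13.875 = 7.875.
P_A = 141 − 3·13.875 − 2·7.875 = 83.625.

83.625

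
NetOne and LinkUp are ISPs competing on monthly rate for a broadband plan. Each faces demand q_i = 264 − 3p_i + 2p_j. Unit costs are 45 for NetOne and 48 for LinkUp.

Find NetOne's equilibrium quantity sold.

165.9375

NetOne's profit: π = (p_{NetOne} − 45)(264 − 3p_{NetOne} + 2p_{LinkUp}).
∂π/∂p_{NetOne} = 399 − 6p_{NetOne} + 2p_{LinkUp} = 0 ⇒ p_{NetOne} = 66.5 + (1/3)p_{LinkUp}.
Similarly p_{LinkUp} = 68 + (1/3)p_{NetOne}.
Plugging p_{LinkUp} into NetOne's best response: p_{NetOne} = 66.5 + (1/3)(68 + (1/3)p_{NetOne}) ⇒ (8/9)p_{NetOne} = 535/6, so p_{NetOne} = 100.3125.
Then p_{LinkUp} = 68 + (1/3)·100.3125 = 101.4375.
q_{NetOne} = 264 − 3·100.3125 + 2·101.4375 = 165.9375.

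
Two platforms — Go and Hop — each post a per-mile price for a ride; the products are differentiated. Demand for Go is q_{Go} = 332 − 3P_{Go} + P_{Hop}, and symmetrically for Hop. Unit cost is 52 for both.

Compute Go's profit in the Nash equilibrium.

6238.08

Go's profit: π = (P_{Go} − 52)(332 − 3P_{Go} + P_{Hop}).
∂π/∂P_{Go} = 488 − 6P_{Go} + P_{Hop} = 0 ⇒ P_{Go} = 244/3 + (1/6)P_{Hop}.
The game is symmetric, so in equilibrium P_{Hop} = P_{Go}: the reaction function gives (5/6)P_{Go} = 244/3, hence P_{Go} = 97.6.
q_{Go} = 332 − 3·97.6 + 97.6 = 136.8.
Profit = (97.6 − 52)·136.8 = 6238.08.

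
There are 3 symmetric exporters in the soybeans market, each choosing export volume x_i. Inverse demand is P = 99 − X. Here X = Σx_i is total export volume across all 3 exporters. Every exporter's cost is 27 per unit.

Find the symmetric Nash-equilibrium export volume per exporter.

18

A representative exporter's profit is π_i = x_i(99 − X) − 27x_i, with X = x_i + Σ_{j≠i} x_j.
First-order condition: 72 − 2x_i − Σ_{j≠i} x_j = 0.
Imposing symmetry (x_j = x for all j) turns Σ_{j≠i} x_j into 2x, so 72 = 4x and x = 18.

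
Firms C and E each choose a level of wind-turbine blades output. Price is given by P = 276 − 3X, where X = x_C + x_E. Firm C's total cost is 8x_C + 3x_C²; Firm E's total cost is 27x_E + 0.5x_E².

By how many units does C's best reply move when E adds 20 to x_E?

-5

Firm C's profit: π = x_C(276 − 3(x_C + x_E)) − 8x_C − 3x_C².
∂π/∂x_C = 268 − 12x_C − 3x_E = 0, so x_C = 67/3 − 0.25x_E.
The reaction-function slope is −0.25, so a 20-unit rise in x_E moves x_C by −0.25 × 20 = −5. C's best response falls — the actions are strategic substitutes.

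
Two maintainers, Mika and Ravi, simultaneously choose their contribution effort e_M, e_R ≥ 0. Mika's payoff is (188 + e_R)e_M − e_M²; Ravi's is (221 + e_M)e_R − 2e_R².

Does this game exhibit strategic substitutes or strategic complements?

Expanding Mika's payoff: 188e_M + e_Re_M − e_M².
∂π/∂e_M = 188 + e_R − 2e_M = 0, so e_M = 94 + 0.5e_R.
The best-response slope de_M/de_R = 0.5 > 0: the reaction function is upward-sloping, so the choices are strategic complements.

strategic complements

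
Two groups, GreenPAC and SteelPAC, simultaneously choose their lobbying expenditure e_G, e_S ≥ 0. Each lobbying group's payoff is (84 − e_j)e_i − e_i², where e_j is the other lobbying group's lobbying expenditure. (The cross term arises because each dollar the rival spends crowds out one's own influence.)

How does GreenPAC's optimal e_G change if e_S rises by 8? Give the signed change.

GreenPAC's payoff is (84 − e_S)e_G − e_G².
∂π/∂e_G = 84 − e_S − 2e_G = 0, so e_G = 42 − 0.5e_S.
The reaction-function slope is −0.5, so an 8-unit rise in e_S moves e_G by −0.5 × 8 = −4. GreenPAC's best response falls — the actions are strategic substitutes.

-4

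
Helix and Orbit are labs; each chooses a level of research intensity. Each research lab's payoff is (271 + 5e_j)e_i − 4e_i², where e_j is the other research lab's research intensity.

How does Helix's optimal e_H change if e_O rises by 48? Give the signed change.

Helix's payoff is (271 + 5e_O)e_H − 4e_H².
∂π/∂e_H = 271 + 5e_O − 8e_H = 0, so e_H = 33.875 + 0.625e_O.
The reaction-function slope is 0.625, so a 48-unit rise in e_O moves e_H by 0.625 × 48 = 30. Helix's best response rises — the actions are strategic complements.

30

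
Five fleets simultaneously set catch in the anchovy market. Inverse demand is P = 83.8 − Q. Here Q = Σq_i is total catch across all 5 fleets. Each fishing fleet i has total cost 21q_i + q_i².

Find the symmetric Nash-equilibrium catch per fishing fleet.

7.85

A representative fishing fleet's profit is π_i = q_i(83.8 − Q) − 21q_i − q_i², with Q = q_i + Σ_{j≠i} q_j.
First-order condition: 62.8 − 4q_i − Σ_{j≠i} q_j = 0.
Imposing symmetry (q_j = q for all j) turns Σ_{j≠i} q_j into 4q, so 62.8 = 8q and q = 7.85.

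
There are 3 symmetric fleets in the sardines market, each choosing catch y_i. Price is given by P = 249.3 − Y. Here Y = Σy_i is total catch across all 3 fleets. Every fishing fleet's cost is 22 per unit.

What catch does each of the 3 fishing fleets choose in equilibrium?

56.825

A representative fishing fleet's profit is π_i = y_i(249.3 − Y) − 22y_i, with Y = y_i + Σ_{j≠i} y_j.
First-order condition: 227.3 − 2y_i − Σ_{j≠i} y_j = 0.
Imposing symmetry (y_j = y for all j) turns Σ_{j≠i} y_j into 2y, so 227.3 = 4y and y = 56.825.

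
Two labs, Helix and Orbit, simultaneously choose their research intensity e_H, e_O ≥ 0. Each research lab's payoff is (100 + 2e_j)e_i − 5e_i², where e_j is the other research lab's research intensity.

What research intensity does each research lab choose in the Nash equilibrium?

12.5

Helix's payoff is (100 + 2e_O)e_H − 5e_H².
∂π/∂e_H = 100 + 2e_O − 10e_H = 0, so e_H = 10 + 0.2e_O.
Setting e_H = e_O in the reaction function: e_H = 10 + 0.2e_H, so e_H = 10 / 0.8 = 12.5.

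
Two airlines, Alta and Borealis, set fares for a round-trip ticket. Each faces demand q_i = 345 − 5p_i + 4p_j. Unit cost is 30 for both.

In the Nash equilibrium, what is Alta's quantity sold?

Alta's profit: π = (p_{Alta} − 30)(345 − 5p_{Alta} + 4p_{Borealis}).
∂π/∂p_{Alta} = 495 − 10p_{Alta} + 4p_{Borealis} = 0 ⇒ p_{Alta} = 49.5 + 0.4p_{Borealis}.
The game is symmetric, so in equilibrium p_{Borealis} = p_{Alta}: the reaction function gives 0.6p_{Alta} = 49.5, hence p_{Alta} = 82.5.
q_{Alta} = 345 − 5·82.5 + 4·82.5 = 262.5.

262.5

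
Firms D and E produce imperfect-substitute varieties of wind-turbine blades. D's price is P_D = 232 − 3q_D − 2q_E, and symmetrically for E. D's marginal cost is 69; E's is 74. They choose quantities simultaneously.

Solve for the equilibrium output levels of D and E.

Firm D's profit: π = q_D(232 − 3q_D − 2q_E) − 69q_D.
∂π/∂q_D = 163 − 6q_D − 2q_E = 0 ⇒ q_D = 163/6 − (1/3)q_E.
Similarly q_E = 79/3 − (1/3)q_D.
Plugging q_E into D's best response: q_D = 163/6 − (1/3)(79/3 − (1/3)q_D) ⇒ (8/9)q_D = 331/18, so q_D = 20.6875.
Then q_E = 79/3 − (1/3)·20.6875 = 19.4375.

20.6875, 19.4375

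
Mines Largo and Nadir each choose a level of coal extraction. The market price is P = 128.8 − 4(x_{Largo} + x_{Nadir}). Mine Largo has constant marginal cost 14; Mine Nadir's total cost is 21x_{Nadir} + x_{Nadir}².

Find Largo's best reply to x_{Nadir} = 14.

7.35

Mine Largo's profit: π = x_{Largo}(128.8 − 4(x_{Largo} + x_{Nadir})) − 14x_{Largo}.
∂π/∂x_{Largo} = 114.8 − 8x_{Largo} − 4x_{Nadir} = 0, so x_{Largo} = 14.35 − 0.5x_{Nadir}.
At x_{Nadir} = 14: x_{Largo} = 14.35 − 0.5·14 = 7.35.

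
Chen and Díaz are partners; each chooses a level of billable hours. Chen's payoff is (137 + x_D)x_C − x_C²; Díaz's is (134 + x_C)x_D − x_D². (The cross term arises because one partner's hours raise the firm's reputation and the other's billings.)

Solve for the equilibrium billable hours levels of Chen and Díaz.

Expanding Chen's payoff: 137x_C + x_Dx_C − x_C².
∂π/∂x_C = 137 + x_D − 2x_C = 0, so x_C = 68.5 + 0.5x_D.
Likewise for Díaz: x_D = 67 + 0.5x_C.
Plugging x_D into Chen's best response: x_C = 68.5 + 0.5(67 + 0.5x_C) ⇒ 0.75x_C = 102, so x_C = 136.
Then x_D = 67 + 0.5·136 = 135.

136, 135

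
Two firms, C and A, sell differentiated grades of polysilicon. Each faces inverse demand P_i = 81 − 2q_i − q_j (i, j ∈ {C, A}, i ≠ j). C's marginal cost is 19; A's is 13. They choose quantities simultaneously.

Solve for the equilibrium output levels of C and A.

Firm C's profit: π = q_C(81 − 2q_C − q_A) − 19q_C.
∂π/∂q_C = 62 − 4q_C − q_A = 0 ⇒ q_C = 15.5 − 0.25q_A.
Similarly q_A = 17 − 0.25q_C.
Solving the two reaction functions simultaneously: (1 − (−0.25)(−0.25))q_C = 15.5 − 0.25·17, so 0.9375q_C = 11.25 and q_C = 12.
Then q_A = 17 − 0.25·12 = 14.

12, 14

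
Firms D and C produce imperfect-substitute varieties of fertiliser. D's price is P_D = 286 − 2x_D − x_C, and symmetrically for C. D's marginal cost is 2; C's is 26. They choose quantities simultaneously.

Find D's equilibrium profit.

Firm D's profit: π = x_D(286 − 2x_D − x_C) − 2x_D.
∂π/∂x_D = 284 − 4x_D − x_C = 0 ⇒ x_D = 71 − 0.25x_C.
Similarly x_C = 65 − 0.25x_D.
Plugging x_C into D's best response: x_D = 71 − 0.25(65 − 0.25x_D) ⇒ 0.9375x_D = 54.75, so x_D = 58.4.
Then x_C = 65 − 0.25·58.4 = 50.4.
P_D = 286 − 2·58.4 − 50.4 = 118.8.
Profit = (118.8 − 2)·58.4 = 6821.12.

6821.12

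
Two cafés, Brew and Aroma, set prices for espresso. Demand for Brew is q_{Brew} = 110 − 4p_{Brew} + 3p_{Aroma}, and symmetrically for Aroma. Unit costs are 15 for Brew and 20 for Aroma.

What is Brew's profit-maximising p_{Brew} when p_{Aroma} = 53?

Brew's profit: π = (p_{Brew} − 15)(110 − 4p_{Brew} + 3p_{Aroma}).
∂π/∂p_{Brew} = 170 − 8p_{Brew} + 3p_{Aroma} = 0 ⇒ p_{Brew} = 21.25 + 0.375p_{Aroma}.
At p_{Aroma} = 53: p_{Brew} = 21.25 + 0.375·53 = 41.125.

41.125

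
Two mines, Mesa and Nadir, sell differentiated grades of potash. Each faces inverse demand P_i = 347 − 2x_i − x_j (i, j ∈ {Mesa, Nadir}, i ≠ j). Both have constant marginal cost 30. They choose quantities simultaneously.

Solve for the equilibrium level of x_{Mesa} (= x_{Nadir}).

Mine Mesa's profit: π = x_{Mesa}(347 − 2x_{Mesa} − x_{Nadir}) − 30x_{Mesa}.
∂π/∂x_{Mesa} = 317 − 4x_{Mesa} − x_{Nadir} = 0 ⇒ x_{Mesa} = 79.25 − 0.25x_{Nadir}.
The game is symmetric, so in equilibrium x_{Nadir} = x_{Mesa}: the reaction function gives 1.25x_{Mesa} = 79.25, hence x_{Mesa} = 63.4.

63.4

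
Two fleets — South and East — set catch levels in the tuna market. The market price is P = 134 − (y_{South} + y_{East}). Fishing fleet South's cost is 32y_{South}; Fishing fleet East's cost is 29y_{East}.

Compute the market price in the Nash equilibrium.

Fishing fleet South's profit: π = y_{South}(134 − (y_{South} + y_{East})) − 32y_{South}.
∂π/∂y_{South} = 102 − 2y_{South} − y_{East} = 0, so y_{South} = 51 − 0.5y_{East}.
By the same steps for East: y_{East} = 52.5 − 0.5y_{South}.
Substituting the second reaction function into the first: y_{South} = 51 − 0.5(52.5 − 0.5y_{South}), which gives 0.75y_{South} = 24.75 ⇒ y_{South} = 33.
Then y_{East} = 52.5 − 0.5·33 = 36.
Equilibrium price: P = 134 − 69 = 65.

65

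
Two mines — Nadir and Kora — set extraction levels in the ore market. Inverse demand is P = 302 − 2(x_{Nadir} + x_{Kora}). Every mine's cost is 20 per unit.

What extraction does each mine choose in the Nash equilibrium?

47

Mine Nadir's profit: π = x_{Nadir}(302 − 2(x_{Nadir} + x_{Kora})) − 20x_{Nadir}.
∂π/∂x_{Nadir} = 282 − 4x_{Nadir} − 2x_{Kora} = 0, so x_{Nadir} = 70.5 − 0.5x_{Kora}.
By symmetry x_{Kora} = x_{Nadir}; substituting into the reaction function, 1.5x_{Nadir} = 70.5 and x_{Nadir} = 47.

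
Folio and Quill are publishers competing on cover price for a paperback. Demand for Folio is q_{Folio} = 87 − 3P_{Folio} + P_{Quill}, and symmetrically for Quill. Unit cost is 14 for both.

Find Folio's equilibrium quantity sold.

Folio's profit: π = (P_{Folio} − 14)(87 − 3P_{Folio} + P_{Quill}).
∂π/∂P_{Folio} = 129 − 6P_{Folio} + P_{Quill} = 0 ⇒ P_{Folio} = 21.5 + (1/6)P_{Quill}.
By symmetry P_{Quill} = P_{Folio}; substituting into the reaction function, (5/6)P_{Folio} = 21.5 and P_{Folio} = 25.8.
q_{Folio} = 87 − 3·25.8 + 25.8 = 35.4.

35.4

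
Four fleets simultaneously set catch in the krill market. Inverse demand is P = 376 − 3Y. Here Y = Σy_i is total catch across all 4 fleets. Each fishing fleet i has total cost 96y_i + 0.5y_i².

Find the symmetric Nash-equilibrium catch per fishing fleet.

17.5

A representative fishing fleet's profit is π_i = y_i(376 − 3Y) − 96y_i − 0.5y_i², with Y = y_i + Σ_{j≠i} y_j.
First-order condition: 280 − 7y_i − 3Σ_{j≠i} y_j = 0.
With identical fishing fleets, set every y_j = y: then 280 − 7y − 9y = 0, i.e. y = 280/16 = 17.5.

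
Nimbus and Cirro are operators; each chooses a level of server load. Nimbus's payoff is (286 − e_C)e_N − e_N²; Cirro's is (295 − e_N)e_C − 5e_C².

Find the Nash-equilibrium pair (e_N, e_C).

Expanding Nimbus's payoff: 286e_N − e_Ce_N − e_N².
∂π/∂e_N = 286 − e_C − 2e_N = 0, so e_N = 143 − 0.5e_C.
Likewise for Cirro: e_C = 29.5 − 0.1e_N.
Substituting the second reaction function into the first: e_N = 143 − 0.5(29.5 − 0.1e_N), which gives 0.95e_N = 128.25 ⇒ e_N = 135.
Then e_C = 29.5 − 0.1·135 = 16.

135, 16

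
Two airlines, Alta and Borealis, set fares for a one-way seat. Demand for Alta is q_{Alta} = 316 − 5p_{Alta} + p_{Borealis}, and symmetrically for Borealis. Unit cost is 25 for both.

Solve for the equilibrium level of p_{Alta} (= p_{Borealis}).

49

Alta's profit: π = (p_{Alta} − 25)(316 − 5p_{Alta} + p_{Borealis}).
∂π/∂p_{Alta} = 441 − 10p_{Alta} + p_{Borealis} = 0 ⇒ p_{Alta} = 44.1 + 0.1p_{Borealis}.
Setting p_{Alta} = p_{Borealis} in the reaction function: p_{Alta} = 44.1 + 0.1p_{Alta}, so p_{Alta} = 44.1 / 0.9 = 49.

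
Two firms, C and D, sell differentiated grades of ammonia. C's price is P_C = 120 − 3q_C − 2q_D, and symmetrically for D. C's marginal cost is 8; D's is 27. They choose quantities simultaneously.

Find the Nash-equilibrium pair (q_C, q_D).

15.1875, 10.4375

Firm C's profit: π = q_C(120 − 3q_C − 2q_D) − 8q_C.
∂π/∂q_C = 112 − 6q_C − 2q_D = 0 ⇒ q_C = 56/3 − (1/3)q_D.
Similarly q_D = 15.5 − (1/3)q_C.
Plugging q_D into C's best response: q_C = 56/3 − (1/3)(15.5 − (1/3)q_C) ⇒ (8/9)q_C = 13.5, so q_C = 15.1875.
Then q_D = 15.5 − (1/3)·15.1875 = 10.4375.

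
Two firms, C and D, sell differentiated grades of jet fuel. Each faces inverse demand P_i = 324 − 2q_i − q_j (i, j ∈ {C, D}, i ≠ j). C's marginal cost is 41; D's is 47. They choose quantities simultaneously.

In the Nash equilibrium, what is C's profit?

6498

Firm C's profit: π = q_C(324 − 2q_C − q_D) − 41q_C.
∂π/∂q_C = 283 − 4q_C − q_D = 0 ⇒ q_C = 70.75 − 0.25q_D.
Similarly q_D = 69.25 − 0.25q_C.
Plugging q_D into C's best response: q_C = 70.75 − 0.25(69.25 − 0.25q_C) ⇒ 0.9375q_C = 53.4375, so q_C = 57.
Then q_D = 69.25 − 0.25·57 = 55.
P_C = 324 − 2·57 − 55 = 155.
Profit = (155 − 41)·57 = 6498.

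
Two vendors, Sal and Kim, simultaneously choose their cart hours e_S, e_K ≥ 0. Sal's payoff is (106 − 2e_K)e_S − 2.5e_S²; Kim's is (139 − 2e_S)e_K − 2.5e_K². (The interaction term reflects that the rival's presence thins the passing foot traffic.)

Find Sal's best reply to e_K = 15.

Expanding Sal's payoff: 106e_S − 2e_Ke_S − 2.5e_S².
∂π/∂e_S = 106 − 2e_K − 5e_S = 0, so e_S = 21.2 − 0.4e_K.
At e_K = 15: e_S = 21.2 − 0.4·15 = 15.2.

15.2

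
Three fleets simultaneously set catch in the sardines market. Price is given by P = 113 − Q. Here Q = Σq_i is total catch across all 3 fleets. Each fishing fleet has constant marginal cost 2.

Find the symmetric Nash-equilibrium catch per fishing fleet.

27.75

A representative fishing fleet's profit is π_i = q_i(113 − Q) − 2q_i, with Q = q_i + Σ_{j≠i} q_j.
First-order condition: 111 − 2q_i − Σ_{j≠i} q_j = 0.
With identical fishing fleets, set every q_j = q: then 111 − 2q − 2q = 0, i.e. q = 111/4 = 27.75.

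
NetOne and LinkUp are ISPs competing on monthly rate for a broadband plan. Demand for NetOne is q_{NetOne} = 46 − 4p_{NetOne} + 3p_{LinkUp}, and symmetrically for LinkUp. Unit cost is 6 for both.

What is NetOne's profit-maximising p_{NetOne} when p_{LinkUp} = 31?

NetOne's profit: π = (p_{NetOne} − 6)(46 − 4p_{NetOne} + 3p_{LinkUp}).
∂π/∂p_{NetOne} = 70 − 8p_{NetOne} + 3p_{LinkUp} = 0 ⇒ p_{NetOne} = 8.75 + 0.375p_{LinkUp}.
At p_{LinkUp} = 31: p_{NetOne} = 8.75 + 0.375·31 = 20.375.

20.375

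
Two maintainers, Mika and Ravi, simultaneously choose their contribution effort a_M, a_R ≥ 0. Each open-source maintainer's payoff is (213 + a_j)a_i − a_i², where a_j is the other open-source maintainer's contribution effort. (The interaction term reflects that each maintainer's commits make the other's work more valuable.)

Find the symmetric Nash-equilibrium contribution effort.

213

Mika's payoff is (213 + a_R)a_M − a_M².
∂π/∂a_M = 213 + a_R − 2a_M = 0, so a_M = 106.5 + 0.5a_R.
Setting a_M = a_R in the reaction function: a_M = 106.5 + 0.5a_M, so a_M = 106.5 / 0.5 = 213.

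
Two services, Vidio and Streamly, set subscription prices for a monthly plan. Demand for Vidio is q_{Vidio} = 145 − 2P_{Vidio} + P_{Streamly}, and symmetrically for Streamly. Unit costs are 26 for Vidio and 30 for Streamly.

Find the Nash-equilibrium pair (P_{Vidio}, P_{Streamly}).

Vidio's profit: π = (P_{Vidio} − 26)(145 − 2P_{Vidio} + P_{Streamly}).
∂π/∂P_{Vidio} = 197 − 4P_{Vidio} + P_{Streamly} = 0 ⇒ P_{Vidio} = 49.25 + 0.25P_{Streamly}.
Similarly P_{Streamly} = 51.25 + 0.25P_{Vidio}.
Plugging P_{Streamly} into Vidio's best response: P_{Vidio} = 49.25 + 0.25(51.25 + 0.25P_{Vidio}) ⇒ 0.9375P_{Vidio} = 62.0625, so P_{Vidio} = 66.2.
Then P_{Streamly} = 51.25 + 0.25·66.2 = 67.8.

66.2, 67.8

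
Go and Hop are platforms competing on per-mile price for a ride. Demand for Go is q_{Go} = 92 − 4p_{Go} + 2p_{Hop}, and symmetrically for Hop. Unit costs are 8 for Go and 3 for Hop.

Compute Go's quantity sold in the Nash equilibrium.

48

Go's profit: π = (p_{Go} − 8)(92 − 4p_{Go} + 2p_{Hop}).
∂π/∂p_{Go} = 124 − 8p_{Go} + 2p_{Hop} = 0 ⇒ p_{Go} = 15.5 + 0.25p_{Hop}.
Similarly p_{Hop} = 13 + 0.25p_{Go}.
Plugging p_{Hop} into Go's best response: p_{Go} = 15.5 + 0.25(13 + 0.25p_{Go}) ⇒ 0.9375p_{Go} = 18.75, so p_{Go} = 20.
Then p_{Hop} = 13 + 0.25·20 = 18.
q_{Go} = 92 − 4·20 + 2·18 = 48.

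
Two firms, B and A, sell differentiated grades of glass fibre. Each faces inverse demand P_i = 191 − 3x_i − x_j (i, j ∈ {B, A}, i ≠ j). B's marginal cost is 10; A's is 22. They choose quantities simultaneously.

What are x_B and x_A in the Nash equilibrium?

26.2, 23.8

Firm B's profit: π = x_B(191 − 3x_B − x_A) − 10x_B.
∂π/∂x_B = 181 − 6x_B − x_A = 0 ⇒ x_B = 181/6 − (1/6)x_A.
Similarly x_A = 169/6 − (1/6)x_B.
Solving the two reaction functions simultaneously: (1 − (−1/6)(−1/6))x_B = 181/6 − (1/6)·(169/6), so (35/36)x_B = 917/36 and x_B = 26.2.
Then x_A = 169/6 − (1/6)·26.2 = 23.8.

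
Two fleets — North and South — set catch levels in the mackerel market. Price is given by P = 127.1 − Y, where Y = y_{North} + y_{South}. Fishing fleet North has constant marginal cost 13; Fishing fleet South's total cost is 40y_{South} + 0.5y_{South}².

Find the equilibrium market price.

Fishing fleet North's profit: π = y_{North}(127.1 − (y_{North} + y_{South})) − 13y_{North}.
∂π/∂y_{North} = 114.1 − 2y_{North} − y_{South} = 0, so y_{North} = 57.05 − 0.5y_{South}.
For South: ∂π/∂y_{South} = 87.1 − 3y_{South} − y_{North} = 0 ⇒ y_{South} = 871/30 − (1/3)y_{North}.
Plugging y_{South} into North's best response: y_{North} = 57.05 − 0.5(871/30 − (1/3)y_{North}) ⇒ (5/6)y_{North} = 638/15, so y_{North} = 51.04.
Then y_{South} = 871/30 − (1/3)·51.04 = 12.02.
Equilibrium price: P = 127.1 − 63.06 = 64.04.

64.04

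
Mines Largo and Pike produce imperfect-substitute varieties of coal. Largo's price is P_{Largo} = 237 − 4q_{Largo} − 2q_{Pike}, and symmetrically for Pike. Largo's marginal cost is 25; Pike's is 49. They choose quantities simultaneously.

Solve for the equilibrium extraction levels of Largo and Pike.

Mine Largo's profit: π = q_{Largo}(237 − 4q_{Largo} − 2q_{Pike}) − 25q_{Largo}.
∂π/∂q_{Largo} = 212 − 8q_{Largo} − 2q_{Pike} = 0 ⇒ q_{Largo} = 26.5 − 0.25q_{Pike}.
Similarly q_{Pike} = 23.5 − 0.25q_{Largo}.
Plugging q_{Pike} into Largo's best response: q_{Largo} = 26.5 − 0.25(23.5 − 0.25q_{Largo}) ⇒ 0.9375q_{Largo} = 20.625, so q_{Largo} = 22.
Then q_{Pike} = 23.5 − 0.25·22 = 18.

22, 18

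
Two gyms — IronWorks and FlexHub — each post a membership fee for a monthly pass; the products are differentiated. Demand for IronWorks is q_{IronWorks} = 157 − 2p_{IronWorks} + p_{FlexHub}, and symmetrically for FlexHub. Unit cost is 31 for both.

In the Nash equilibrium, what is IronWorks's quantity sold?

IronWorks's profit: π = (p_{IronWorks} − 31)(157 − 2p_{IronWorks} + p_{FlexHub}).
∂π/∂p_{IronWorks} = 219 − 4p_{IronWorks} + p_{FlexHub} = 0 ⇒ p_{IronWorks} = 54.75 + 0.25p_{FlexHub}.
The game is symmetric, so in equilibrium p_{FlexHub} = p_{IronWorks}: the reaction function gives 0.75p_{IronWorks} = 54.75, hence p_{IronWorks} = 73.
q_{IronWorks} = 157 − 2·73 + 73 = 84.

84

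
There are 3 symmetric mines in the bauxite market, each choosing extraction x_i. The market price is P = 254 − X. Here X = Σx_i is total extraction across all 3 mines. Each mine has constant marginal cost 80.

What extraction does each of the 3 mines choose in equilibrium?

43.5

A representative mine's profit is π_i = x_i(254 − X) − 80x_i, with X = x_i + Σ_{j≠i} x_j.
First-order condition: 174 − 2x_i − Σ_{j≠i} x_j = 0.
In a symmetric equilibrium every mine chooses the same x, so Σ_{j≠i} x_j = 2x. The condition becomes 174 − 4x = 0, giving x = 174/4 = 43.5.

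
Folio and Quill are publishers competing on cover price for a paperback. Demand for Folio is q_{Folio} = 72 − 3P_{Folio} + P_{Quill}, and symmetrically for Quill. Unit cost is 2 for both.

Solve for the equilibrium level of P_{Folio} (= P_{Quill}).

Folio's profit: π = (P_{Folio} − 2)(72 − 3P_{Folio} + P_{Quill}).
∂π/∂P_{Folio} = 78 − 6P_{Folio} + P_{Quill} = 0 ⇒ P_{Folio} = 13 + (1/6)P_{Quill}.
By symmetry P_{Quill} = P_{Folio}; substituting into the reaction function, (5/6)P_{Folio} = 13 and P_{Folio} = 15.6.

15.6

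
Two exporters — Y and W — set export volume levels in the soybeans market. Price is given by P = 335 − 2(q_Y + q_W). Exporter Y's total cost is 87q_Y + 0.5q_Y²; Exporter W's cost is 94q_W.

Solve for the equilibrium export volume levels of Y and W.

Exporter Y's profit: π = q_Y(335 − 2(q_Y + q_W)) − 87q_Y − 0.5q_Y².
∂π/∂q_Y = 248 − 5q_Y − 2q_W = 0, so q_Y = 49.6 − 0.4q_W.
For W: ∂π/∂q_W = 241 − 4q_W − 2q_Y = 0 ⇒ q_W = 60.25 − 0.5q_Y.
Solving the two reaction functions simultaneously: (1 − (−0.4)(−0.5))q_Y = 49.6 − 0.4·60.25, so 0.8q_Y = 25.5 and q_Y = 31.875.
Then q_W = 60.25 − 0.5·31.875 = 44.3125.

31.875, 44.3125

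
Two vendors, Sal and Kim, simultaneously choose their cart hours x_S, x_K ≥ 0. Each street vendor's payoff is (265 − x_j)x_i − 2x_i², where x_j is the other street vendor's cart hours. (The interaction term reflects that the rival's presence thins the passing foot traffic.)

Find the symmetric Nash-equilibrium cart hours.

53

Sal's payoff is (265 − x_K)x_S − 2x_S².
∂π/∂x_S = 265 − x_K − 4x_S = 0, so x_S = 66.25 − 0.25x_K.
By symmetry x_K = x_S; substituting into the reaction function, 1.25x_S = 66.25 and x_S = 53.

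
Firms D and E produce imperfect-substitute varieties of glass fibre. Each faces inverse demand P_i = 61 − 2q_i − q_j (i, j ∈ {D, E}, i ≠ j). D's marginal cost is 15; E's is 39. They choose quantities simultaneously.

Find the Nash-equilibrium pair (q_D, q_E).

10.8, 2.8

Firm D's profit: π = q_D(61 − 2q_D − q_E) − 15q_D.
∂π/∂q_D = 46 − 4q_D − q_E = 0 ⇒ q_D = 11.5 − 0.25q_E.
Similarly q_E = 5.5 − 0.25q_D.
Solving the two reaction functions simultaneously: (1 − (−0.25)(−0.25))q_D = 11.5 − 0.25·5.5, so 0.9375q_D = 10.125 and q_D = 10.8.
Then q_E = 5.5 − 0.25·10.8 = 2.8.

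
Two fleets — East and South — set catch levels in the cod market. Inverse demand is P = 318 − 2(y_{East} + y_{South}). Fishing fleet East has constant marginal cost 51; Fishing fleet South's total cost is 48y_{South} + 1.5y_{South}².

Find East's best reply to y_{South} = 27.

Fishing fleet East's profit: π = y_{East}(318 − 2(y_{East} + y_{South})) − 51y_{East}.
∂π/∂y_{East} = 267 − 4y_{East} − 2y_{South} = 0, so y_{East} = 66.75 − 0.5y_{South}.
At y_{South} = 27: y_{East} = 66.75 − 0.5·27 = 53.25.

53.25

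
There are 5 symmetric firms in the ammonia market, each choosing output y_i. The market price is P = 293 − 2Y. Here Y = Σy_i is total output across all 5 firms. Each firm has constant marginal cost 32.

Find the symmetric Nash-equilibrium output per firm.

A representative firm's profit is π_i = y_i(293 − 2Y) − 32y_i, with Y = y_i + Σ_{j≠i} y_j.
First-order condition: 261 − 4y_i − 2Σ_{j≠i} y_j = 0.
In a symmetric equilibrium every firm chooses the same y, so Σ_{j≠i} y_j = 4y. The condition becomes 261 − 12y = 0, giving y = 261/12 = 21.75.

21.75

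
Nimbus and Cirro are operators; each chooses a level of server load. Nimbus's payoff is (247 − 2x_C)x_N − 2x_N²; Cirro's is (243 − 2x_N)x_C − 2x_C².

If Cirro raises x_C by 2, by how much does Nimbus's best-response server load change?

Expanding Nimbus's payoff: 247x_N − 2x_Cx_N − 2x_N².
∂π/∂x_N = 247 − 2x_C − 4x_N = 0, so x_N = 61.75 − 0.5x_C.
The reaction-function slope is −0.5, so a 2-unit rise in x_C moves x_N by −0.5 × 2 = −1. Nimbus's best response falls — the actions are strategic substitutes.

-1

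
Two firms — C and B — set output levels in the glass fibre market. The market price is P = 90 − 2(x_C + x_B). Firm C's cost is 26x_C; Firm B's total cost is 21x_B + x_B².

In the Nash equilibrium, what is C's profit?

Firm C's profit: π = x_C(90 − 2(x_C + x_B)) − 26x_C.
∂π/∂x_C = 64 − 4x_C − 2x_B = 0, so x_C = 16 − 0.5x_B.
For B: ∂π/∂x_B = 69 − 6x_B − 2x_C = 0 ⇒ x_B = 11.5 − (1/3)x_C.
Solving the two reaction functions simultaneously: (1 − (−0.5)(−1/3))x_C = 16 − 0.5·11.5, so (5/6)x_C = 10.25 and x_C = 12.3.
Then x_B = 11.5 − (1/3)·12.3 = 7.4.
Price P = 90 − 2·19.7 = 50.6.
C's profit: (50.6 − 26)·12.3 = 302.58.

302.58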